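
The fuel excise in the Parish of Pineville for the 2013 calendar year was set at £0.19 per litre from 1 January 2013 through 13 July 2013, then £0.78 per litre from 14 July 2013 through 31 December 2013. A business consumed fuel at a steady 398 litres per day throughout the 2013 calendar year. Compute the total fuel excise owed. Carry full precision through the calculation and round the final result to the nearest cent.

1 January – 13 July 2013: 194 days × 398 litres/day = 77,212 litres at £0.19/litre → £14670.28
14 July – 31 December 2013: 171 days × 398 litres/day = 68,058 litres at £0.78/litre → £53085.24

£67755.52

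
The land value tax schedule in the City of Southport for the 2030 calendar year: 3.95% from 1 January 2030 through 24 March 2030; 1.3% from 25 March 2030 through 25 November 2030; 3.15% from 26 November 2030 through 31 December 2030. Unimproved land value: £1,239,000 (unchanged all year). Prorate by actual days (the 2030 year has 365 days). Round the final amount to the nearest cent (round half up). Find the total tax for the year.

1 January – 24 March 2030: 83 days at 3.95% → £1,239,000 × 3.95% × 83/365 = £11,128.9356
25 March – 25 November 2030: 246 days at 1.3% → £1,239,000 × 1.3% × 246/365 = £10,855.6767
26 November – 31 December 2030: 36 days at 3.15% → £1,239,000 × 3.15% × 36/365 = £3,849.3863
Total = £25,833.9986

£25,834.00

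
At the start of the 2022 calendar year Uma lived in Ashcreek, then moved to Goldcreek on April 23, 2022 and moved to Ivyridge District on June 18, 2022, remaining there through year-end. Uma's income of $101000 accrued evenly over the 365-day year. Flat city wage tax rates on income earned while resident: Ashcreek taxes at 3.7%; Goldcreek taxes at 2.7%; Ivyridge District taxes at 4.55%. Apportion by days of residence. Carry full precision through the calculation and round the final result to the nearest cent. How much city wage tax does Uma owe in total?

$4045.40

Ashcreek, January 1 – April 22, 2022: 112 days → $101000 × 3.7% × 112/365 = $1146.6959
Goldcreek, April 23 – June 17, 2022: 56 days → $101000 × 2.7% × 56/365 = $418.3890
Ivyridge District, June 18 – December 31, 2022: 197 days → $101000 × 4.55% × 197/365 = $2480.3110
Total = $4045.3959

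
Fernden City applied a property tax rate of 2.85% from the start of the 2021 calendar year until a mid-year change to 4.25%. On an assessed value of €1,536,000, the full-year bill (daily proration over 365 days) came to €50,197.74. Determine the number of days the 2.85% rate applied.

Let d = days at the first rate; then 365 − d days at the second rate.
€1,536,000 × [2.85%·d + 4.25%·(365−d)] / 365 = €50,197.74
Solving gives d = 256, so the new rate took effect on 14 Sep 2021.

256 days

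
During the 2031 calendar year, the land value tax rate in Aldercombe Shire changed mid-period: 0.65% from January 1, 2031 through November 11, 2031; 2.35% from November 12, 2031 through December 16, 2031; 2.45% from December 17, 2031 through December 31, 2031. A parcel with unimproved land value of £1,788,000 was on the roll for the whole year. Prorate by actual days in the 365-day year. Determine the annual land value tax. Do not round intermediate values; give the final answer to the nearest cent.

January 1 – November 11, 2031: 315 days at 0.65% → £1,788,000 × 0.65% × 315/365 = £10,029.9452
November 12 – December 16, 2031: 35 days at 2.35% → £1,788,000 × 2.35% × 35/365 = £4,029.1233
December 17 – December 31, 2031: 15 days at 2.45% → £1,788,000 × 2.45% × 15/365 = £1,800.2466
Total = £15,859.3151

£15,859.32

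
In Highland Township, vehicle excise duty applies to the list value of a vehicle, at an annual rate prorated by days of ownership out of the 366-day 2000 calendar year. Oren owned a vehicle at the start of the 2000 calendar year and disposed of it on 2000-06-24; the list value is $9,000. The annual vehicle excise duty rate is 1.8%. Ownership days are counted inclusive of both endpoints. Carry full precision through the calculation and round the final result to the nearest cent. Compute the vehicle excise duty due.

Days held (2000-01-01 to 2000-06-24): 176 out of 366
Tax = $9,000 × 1.8% × 176/366 = $77.9016

$77.90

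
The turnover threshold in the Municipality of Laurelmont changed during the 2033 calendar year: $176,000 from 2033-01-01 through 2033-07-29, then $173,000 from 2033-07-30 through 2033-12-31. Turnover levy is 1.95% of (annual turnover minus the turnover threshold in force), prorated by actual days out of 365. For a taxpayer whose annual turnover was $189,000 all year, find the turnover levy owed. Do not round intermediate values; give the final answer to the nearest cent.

2033-01-01 to 2033-07-29: 210 days, exemption $176,000 → ($189,000 − $176,000) × 1.95% × 210/365 = $145.8493
2033-07-30 to 2033-12-31: 155 days, exemption $173,000 → ($189,000 − $173,000) × 1.95% × 155/365 = $132.4932
Total = $278.3425

$278.34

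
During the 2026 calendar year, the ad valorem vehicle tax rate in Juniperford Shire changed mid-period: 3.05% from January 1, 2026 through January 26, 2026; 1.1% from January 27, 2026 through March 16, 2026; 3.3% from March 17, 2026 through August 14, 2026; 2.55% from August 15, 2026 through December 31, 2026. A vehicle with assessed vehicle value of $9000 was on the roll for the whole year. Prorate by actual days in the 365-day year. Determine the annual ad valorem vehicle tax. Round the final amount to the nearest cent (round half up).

$243.11

January 1 – January 26, 2026: 26 days at 3.05% → $9000 × 3.05% × 26/365 = $19.5534
January 27 – March 16, 2026: 49 days at 1.1% → $9000 × 1.1% × 49/365 = $13.2904
March 17 – August 14, 2026: 151 days at 3.3% → $9000 × 3.3% × 151/365 = $122.8685
August 15 – December 31, 2026: 139 days at 2.55% → $9000 × 2.55% × 139/365 = $87.3986
Total = $243.1110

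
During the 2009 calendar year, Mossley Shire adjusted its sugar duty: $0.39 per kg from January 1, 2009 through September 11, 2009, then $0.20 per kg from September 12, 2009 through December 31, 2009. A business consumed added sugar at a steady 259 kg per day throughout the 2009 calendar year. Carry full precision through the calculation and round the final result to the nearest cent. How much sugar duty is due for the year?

$31406.34

January 1 – September 11, 2009: 254 days × 259 kg/day = 65,786 kg at $0.39/kg → $25656.54
September 12 – December 31, 2009: 111 days × 259 kg/day = 28,749 kg at $0.20/kg → $5749.80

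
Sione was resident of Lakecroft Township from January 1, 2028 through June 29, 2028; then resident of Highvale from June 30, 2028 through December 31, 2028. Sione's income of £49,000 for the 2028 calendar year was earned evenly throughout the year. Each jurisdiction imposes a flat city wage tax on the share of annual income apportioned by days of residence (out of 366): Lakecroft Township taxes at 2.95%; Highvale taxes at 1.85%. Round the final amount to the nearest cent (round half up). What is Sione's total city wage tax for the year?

Lakecroft Township, January 1 – June 29, 2028: 181 days → £49,000 × 2.95% × 181/366 = £714.8511
Highvale, June 30 – December 31, 2028: 185 days → £49,000 × 1.85% × 185/366 = £458.2036
Total = £1,173.0546

£1,173.05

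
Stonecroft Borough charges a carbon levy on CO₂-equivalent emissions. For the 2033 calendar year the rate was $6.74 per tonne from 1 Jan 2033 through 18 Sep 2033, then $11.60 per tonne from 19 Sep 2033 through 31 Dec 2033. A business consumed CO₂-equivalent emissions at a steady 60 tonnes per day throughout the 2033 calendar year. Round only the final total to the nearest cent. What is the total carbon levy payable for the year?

$177,932.40

1 Jan – 18 Sep 2033: 261 days × 60 tonnes/day = 15,660 tonnes at $6.74/tonne → $105,548.40
19 Sep – 31 Dec 2033: 104 days × 60 tonnes/day = 6,240 tonnes at $11.60/tonne → $72,384.00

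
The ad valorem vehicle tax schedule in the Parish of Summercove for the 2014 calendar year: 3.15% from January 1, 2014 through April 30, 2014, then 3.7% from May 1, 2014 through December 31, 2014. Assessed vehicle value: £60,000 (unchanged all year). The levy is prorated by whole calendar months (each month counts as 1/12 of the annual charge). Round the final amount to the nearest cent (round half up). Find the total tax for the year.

£2,110.00

January 1 – April 30, 2014: 4 months at 3.15% → £60,000 × 3.15% × 4/12 = £630.0000
May 1 – December 31, 2014: 8 months at 3.7% → £60,000 × 3.7% × 8/12 = £1,480.0000
Total = £2,110.0000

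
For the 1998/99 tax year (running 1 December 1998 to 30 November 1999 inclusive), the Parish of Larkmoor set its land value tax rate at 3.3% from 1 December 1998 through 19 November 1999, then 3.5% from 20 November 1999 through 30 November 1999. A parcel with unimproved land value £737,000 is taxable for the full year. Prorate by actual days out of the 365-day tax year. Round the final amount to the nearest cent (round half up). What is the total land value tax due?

£24,365.42

1 December 1998 – 19 November 1999: 354 days at 3.3% → £737,000 × 3.3% × 354/365 = £23,588.0384
20 November – 30 November 1999: 11 days at 3.5% → £737,000 × 3.5% × 11/365 = £777.3836
Total = £24,365.4219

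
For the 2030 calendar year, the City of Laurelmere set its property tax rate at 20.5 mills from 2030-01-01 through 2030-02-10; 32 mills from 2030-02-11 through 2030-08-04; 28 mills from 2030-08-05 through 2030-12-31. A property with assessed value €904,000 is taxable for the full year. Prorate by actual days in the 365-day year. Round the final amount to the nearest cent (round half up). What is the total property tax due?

€26,284.11

2030-01-01 to 2030-02-10: 41 days at 20.5 mills → €904,000 × 2.05% × 41/365 = €2,081.6767
2030-02-11 to 2030-08-04: 175 days at 32 mills → €904,000 × 3.2% × 175/365 = €13,869.5890
2030-08-05 to 2030-12-31: 149 days at 28 mills → €904,000 × 2.8% × 149/365 = €10,332.8438
Total = €26,284.1096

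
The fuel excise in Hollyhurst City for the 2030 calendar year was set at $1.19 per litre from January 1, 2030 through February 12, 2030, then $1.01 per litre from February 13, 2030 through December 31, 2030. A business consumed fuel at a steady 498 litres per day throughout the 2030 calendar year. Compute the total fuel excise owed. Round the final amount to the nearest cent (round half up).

$187,442.22

January 1 – February 12, 2030: 43 days × 498 litres/day = 21,414 litres at $1.19/litre → $25,482.66
February 13 – December 31, 2030: 322 days × 498 litres/day = 160,356 litres at $1.01/litre → $161,959.56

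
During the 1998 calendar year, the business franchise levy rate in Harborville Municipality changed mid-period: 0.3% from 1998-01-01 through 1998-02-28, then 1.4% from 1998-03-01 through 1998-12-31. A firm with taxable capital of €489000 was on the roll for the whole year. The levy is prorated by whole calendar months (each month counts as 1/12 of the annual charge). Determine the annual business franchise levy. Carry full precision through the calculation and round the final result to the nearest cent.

1998-01-01 to 1998-02-28: 2 months at 0.3% → €489000 × 0.3% × 2/12 = €244.5000
1998-03-01 to 1998-12-31: 10 months at 1.4% → €489000 × 1.4% × 10/12 = €5705.0000
Total = €5949.5000

€5949.50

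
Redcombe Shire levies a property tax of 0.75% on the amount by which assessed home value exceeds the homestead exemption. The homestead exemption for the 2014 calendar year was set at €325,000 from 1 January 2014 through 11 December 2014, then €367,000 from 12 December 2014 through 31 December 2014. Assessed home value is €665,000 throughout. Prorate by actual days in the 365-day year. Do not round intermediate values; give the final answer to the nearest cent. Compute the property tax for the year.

1 January – 11 December 2014: 345 days, exemption €325,000 → (€665,000 − €325,000) × 0.75% × 345/365 = €2,410.2740
12 December – 31 December 2014: 20 days, exemption €367,000 → (€665,000 − €367,000) × 0.75% × 20/365 = €122.4658
Total = €2,532.7397

€2,532.74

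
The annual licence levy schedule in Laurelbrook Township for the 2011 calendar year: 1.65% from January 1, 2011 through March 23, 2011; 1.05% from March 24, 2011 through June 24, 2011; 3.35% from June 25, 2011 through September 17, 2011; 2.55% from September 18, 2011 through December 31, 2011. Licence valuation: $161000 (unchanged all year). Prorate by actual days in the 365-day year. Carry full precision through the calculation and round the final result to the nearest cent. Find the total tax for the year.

January 1 – March 23, 2011: 82 days at 1.65% → $161000 × 1.65% × 82/365 = $596.8027
March 24 – June 24, 2011: 93 days at 1.05% → $161000 × 1.05% × 93/365 = $430.7301
June 25 – September 17, 2011: 85 days at 3.35% → $161000 × 3.35% × 85/365 = $1256.0205
September 18 – December 31, 2011: 105 days at 2.55% → $161000 × 2.55% × 105/365 = $1181.0342
Total = $3464.5877

$3464.59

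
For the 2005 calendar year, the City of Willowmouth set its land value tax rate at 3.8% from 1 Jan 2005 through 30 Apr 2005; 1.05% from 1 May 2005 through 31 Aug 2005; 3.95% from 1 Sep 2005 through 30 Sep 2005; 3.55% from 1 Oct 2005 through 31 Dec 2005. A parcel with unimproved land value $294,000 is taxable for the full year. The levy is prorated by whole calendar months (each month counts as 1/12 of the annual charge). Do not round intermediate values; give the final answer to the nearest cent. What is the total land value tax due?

1 Jan – 30 Apr 2005: 4 months at 3.8% → $294,000 × 3.8% × 4/12 = $3,724.0000
1 May – 31 Aug 2005: 4 months at 1.05% → $294,000 × 1.05% × 4/12 = $1,029.0000
1 Sep – 30 Sep 2005: 1 month at 3.95% → $294,000 × 3.95% × 1/12 = $967.7500
1 Oct – 31 Dec 2005: 3 months at 3.55% → $294,000 × 3.55% × 3/12 = $2,609.2500
Total = $8,330.0000

$8,330.00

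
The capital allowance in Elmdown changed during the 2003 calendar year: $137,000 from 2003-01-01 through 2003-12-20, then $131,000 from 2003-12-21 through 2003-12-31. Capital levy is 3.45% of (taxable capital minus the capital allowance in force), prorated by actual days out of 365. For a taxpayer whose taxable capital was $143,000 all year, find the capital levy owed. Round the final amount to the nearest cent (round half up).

$213.24

2003-01-01 to 2003-12-20: 354 days, exemption $137,000 → ($143,000 − $137,000) × 3.45% × 354/365 = $200.7616
2003-12-21 to 2003-12-31: 11 days, exemption $131,000 → ($143,000 − $131,000) × 3.45% × 11/365 = $12.4767
Total = $213.2384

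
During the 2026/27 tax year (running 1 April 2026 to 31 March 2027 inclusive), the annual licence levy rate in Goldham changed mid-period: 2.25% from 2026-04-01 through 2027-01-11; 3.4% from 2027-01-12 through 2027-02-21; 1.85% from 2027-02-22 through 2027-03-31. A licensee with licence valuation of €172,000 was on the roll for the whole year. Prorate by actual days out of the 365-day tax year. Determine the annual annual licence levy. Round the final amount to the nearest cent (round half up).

2026-04-01 to 2027-01-11: 286 days at 2.25% → €172,000 × 2.25% × 286/365 = €3,032.3836
2027-01-12 to 2027-02-21: 41 days at 3.4% → €172,000 × 3.4% × 41/365 = €656.8986
2027-02-22 to 2027-03-31: 38 days at 1.85% → €172,000 × 1.85% × 38/365 = €331.2767
Total = €4,020.5589

€4,020.56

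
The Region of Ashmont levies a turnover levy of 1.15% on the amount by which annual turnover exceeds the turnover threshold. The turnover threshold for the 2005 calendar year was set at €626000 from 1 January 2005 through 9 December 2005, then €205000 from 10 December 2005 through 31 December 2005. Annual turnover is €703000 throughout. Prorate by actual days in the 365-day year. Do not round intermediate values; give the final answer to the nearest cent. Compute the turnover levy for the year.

€1177.32

1 January – 9 December 2005: 343 days, exemption €626000 → (€703000 − €626000) × 1.15% × 343/365 = €832.1274
10 December – 31 December 2005: 22 days, exemption €205000 → (€703000 − €205000) × 1.15% × 22/365 = €345.1890
Total = €1177.3164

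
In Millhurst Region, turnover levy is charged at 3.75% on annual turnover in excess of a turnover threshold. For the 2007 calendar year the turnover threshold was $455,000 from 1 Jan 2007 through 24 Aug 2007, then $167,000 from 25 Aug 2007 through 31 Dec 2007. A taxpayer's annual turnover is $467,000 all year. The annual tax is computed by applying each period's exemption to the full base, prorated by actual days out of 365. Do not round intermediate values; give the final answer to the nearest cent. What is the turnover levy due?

$4,266.99

1 Jan – 24 Aug 2007: 236 days, exemption $455,000 → ($467,000 − $455,000) × 3.75% × 236/365 = $290.9589
25 Aug – 31 Dec 2007: 129 days, exemption $167,000 → ($467,000 − $167,000) × 3.75% × 129/365 = $3,976.0274
Total = $4,266.9863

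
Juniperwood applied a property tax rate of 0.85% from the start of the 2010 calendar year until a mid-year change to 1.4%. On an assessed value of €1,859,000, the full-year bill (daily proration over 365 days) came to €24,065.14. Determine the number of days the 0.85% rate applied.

Let d = days at the first rate; then 365 − d days at the second rate.
€1,859,000 × [0.85%·d + 1.4%·(365−d)] / 365 = €24,065.14
Solving gives d = 70, so the new rate took effect on 12 Mar 2010.

70 days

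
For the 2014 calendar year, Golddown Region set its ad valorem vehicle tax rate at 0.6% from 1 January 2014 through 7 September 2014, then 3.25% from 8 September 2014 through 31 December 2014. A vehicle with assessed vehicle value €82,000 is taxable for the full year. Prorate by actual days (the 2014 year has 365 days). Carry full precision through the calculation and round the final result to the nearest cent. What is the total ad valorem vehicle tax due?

€1,176.64

1 January – 7 September 2014: 250 days at 0.6% → €82,000 × 0.6% × 250/365 = €336.9863
8 September – 31 December 2014: 115 days at 3.25% → €82,000 × 3.25% × 115/365 = €839.6575
Total = €1,176.6438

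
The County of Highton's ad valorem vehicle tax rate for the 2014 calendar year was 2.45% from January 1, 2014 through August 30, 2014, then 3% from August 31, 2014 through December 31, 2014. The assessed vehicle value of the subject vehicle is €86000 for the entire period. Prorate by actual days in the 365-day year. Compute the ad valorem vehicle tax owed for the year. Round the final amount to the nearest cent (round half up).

€2266.39

January 1 – August 30, 2014: 242 days at 2.45% → €86000 × 2.45% × 242/365 = €1396.9699
August 31 – December 31, 2014: 123 days at 3% → €86000 × 3% × 123/365 = €869.4247
Total = €2266.3945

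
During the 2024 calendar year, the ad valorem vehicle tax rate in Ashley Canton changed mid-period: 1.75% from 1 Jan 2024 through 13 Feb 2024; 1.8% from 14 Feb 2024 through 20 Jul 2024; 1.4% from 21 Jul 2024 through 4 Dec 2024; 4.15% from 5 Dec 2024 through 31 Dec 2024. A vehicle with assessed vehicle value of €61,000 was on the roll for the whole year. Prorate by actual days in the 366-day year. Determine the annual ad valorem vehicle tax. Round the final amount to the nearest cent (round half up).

€1,108.75

1 Jan – 13 Feb 2024: 44 days at 1.75% → €61,000 × 1.75% × 44/366 = €128.3333
14 Feb – 20 Jul 2024: 158 days at 1.8% → €61,000 × 1.8% × 158/366 = €474.0000
21 Jul – 4 Dec 2024: 137 days at 1.4% → €61,000 × 1.4% × 137/366 = €319.6667
5 Dec – 31 Dec 2024: 27 days at 4.15% → €61,000 × 4.15% × 27/366 = €186.7500
Total = €1,108.7500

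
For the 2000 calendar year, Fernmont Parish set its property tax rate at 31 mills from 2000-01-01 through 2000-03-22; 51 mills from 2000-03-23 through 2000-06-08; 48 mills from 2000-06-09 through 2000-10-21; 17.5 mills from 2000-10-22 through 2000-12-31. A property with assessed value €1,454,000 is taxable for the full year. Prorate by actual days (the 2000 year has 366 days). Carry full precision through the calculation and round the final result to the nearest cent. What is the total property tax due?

2000-01-01 to 2000-03-22: 82 days at 31 mills → €1,454,000 × 3.1% × 82/366 = €10,098.5464
2000-03-23 to 2000-06-08: 78 days at 51 mills → €1,454,000 × 5.1% × 78/366 = €15,803.3115
2000-06-09 to 2000-10-21: 135 days at 48 mills → €1,454,000 × 4.8% × 135/366 = €25,742.9508
2000-10-22 to 2000-12-31: 71 days at 17.5 mills → €1,454,000 × 1.75% × 71/366 = €4,936.0519
Total = €56,580.8607

€56,580.86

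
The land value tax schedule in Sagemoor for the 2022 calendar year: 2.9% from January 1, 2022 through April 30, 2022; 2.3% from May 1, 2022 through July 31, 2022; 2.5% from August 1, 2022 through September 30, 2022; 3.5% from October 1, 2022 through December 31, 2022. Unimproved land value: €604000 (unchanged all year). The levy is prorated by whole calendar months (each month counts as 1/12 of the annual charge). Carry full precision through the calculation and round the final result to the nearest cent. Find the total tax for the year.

€17113.33

January 1 – April 30, 2022: 4 months at 2.9% → €604000 × 2.9% × 4/12 = €5838.6667
May 1 – July 31, 2022: 3 months at 2.3% → €604000 × 2.3% × 3/12 = €3473.0000
August 1 – September 30, 2022: 2 months at 2.5% → €604000 × 2.5% × 2/12 = €2516.6667
October 1 – December 31, 2022: 3 months at 3.5% → €604000 × 3.5% × 3/12 = €5285.0000
Total = €17113.3333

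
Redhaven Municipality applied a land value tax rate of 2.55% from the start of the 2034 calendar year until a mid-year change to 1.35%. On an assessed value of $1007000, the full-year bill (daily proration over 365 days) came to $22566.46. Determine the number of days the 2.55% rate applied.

Let d = days at the first rate; then 365 − d days at the second rate.
$1007000 × [2.55%·d + 1.35%·(365−d)] / 365 = $22566.46
Solving gives d = 271, so the new rate took effect on 29 September 2034.

271 days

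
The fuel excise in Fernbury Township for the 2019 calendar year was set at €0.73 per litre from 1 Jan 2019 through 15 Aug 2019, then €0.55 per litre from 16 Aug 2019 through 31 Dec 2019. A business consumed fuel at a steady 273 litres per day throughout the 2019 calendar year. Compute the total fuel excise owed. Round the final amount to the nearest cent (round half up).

1 Jan – 15 Aug 2019: 227 days × 273 litres/day = 61,971 litres at €0.73/litre → €45238.83
16 Aug – 31 Dec 2019: 138 days × 273 litres/day = 37,674 litres at €0.55/litre → €20720.70

€65959.53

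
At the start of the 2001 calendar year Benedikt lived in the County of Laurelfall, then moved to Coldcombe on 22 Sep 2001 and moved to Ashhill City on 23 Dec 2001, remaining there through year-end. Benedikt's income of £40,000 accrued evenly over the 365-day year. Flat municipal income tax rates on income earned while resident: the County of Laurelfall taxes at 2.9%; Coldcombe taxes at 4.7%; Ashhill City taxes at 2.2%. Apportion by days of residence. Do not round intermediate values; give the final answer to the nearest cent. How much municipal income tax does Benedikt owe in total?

The County of Laurelfall, 1 Jan – 21 Sep 2001: 264 days → £40,000 × 2.9% × 264/365 = £839.0137
Coldcombe, 22 Sep – 22 Dec 2001: 92 days → £40,000 × 4.7% × 92/365 = £473.8630
Ashhill City, 23 Dec – 31 Dec 2001: 9 days → £40,000 × 2.2% × 9/365 = £21.6986
Total = £1,334.5753

£1,334.58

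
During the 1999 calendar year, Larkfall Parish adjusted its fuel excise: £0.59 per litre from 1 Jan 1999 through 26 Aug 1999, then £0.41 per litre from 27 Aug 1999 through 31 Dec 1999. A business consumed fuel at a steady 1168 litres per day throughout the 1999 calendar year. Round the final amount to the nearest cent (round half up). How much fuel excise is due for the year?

£224,828.32

1 Jan – 26 Aug 1999: 238 days × 1168 litres/day = 277,984 litres at £0.59/litre → £164,010.56
27 Aug – 31 Dec 1999: 127 days × 1168 litres/day = 148,336 litres at £0.41/litre → £60,817.76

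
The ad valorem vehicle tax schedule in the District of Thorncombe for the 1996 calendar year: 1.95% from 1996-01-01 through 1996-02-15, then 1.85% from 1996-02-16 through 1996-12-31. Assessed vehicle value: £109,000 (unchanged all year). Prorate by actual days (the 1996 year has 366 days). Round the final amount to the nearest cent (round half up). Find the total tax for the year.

£2,030.20

1996-01-01 to 1996-02-15: 46 days at 1.95% → £109,000 × 1.95% × 46/366 = £267.1393
1996-02-16 to 1996-12-31: 320 days at 1.85% → £109,000 × 1.85% × 320/366 = £1,763.0601
Total = £2,030.1995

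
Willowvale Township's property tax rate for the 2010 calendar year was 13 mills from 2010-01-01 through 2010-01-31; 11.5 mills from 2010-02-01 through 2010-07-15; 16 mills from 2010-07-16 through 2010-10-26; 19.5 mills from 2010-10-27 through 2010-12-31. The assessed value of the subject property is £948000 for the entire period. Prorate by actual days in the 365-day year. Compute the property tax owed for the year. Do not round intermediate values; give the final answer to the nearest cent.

2010-01-01 to 2010-01-31: 31 days at 13 mills → £948000 × 1.3% × 31/365 = £1046.6959
2010-02-01 to 2010-07-15: 165 days at 11.5 mills → £948000 × 1.15% × 165/365 = £4928.3014
2010-07-16 to 2010-10-26: 103 days at 16 mills → £948000 × 1.6% × 103/365 = £4280.2849
2010-10-27 to 2010-12-31: 66 days at 19.5 mills → £948000 × 1.95% × 66/365 = £3342.6740
Total = £13597.9562

£13597.96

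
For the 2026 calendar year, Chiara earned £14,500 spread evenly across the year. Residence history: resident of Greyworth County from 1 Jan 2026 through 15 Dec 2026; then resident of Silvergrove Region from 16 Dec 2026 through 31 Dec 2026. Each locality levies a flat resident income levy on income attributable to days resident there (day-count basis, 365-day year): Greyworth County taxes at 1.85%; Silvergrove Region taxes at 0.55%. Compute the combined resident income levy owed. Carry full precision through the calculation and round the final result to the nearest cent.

£259.99

Greyworth County, 1 Jan – 15 Dec 2026: 349 days → £14,500 × 1.85% × 349/365 = £256.4911
Silvergrove Region, 16 Dec – 31 Dec 2026: 16 days → £14,500 × 0.55% × 16/365 = £3.4959
Total = £259.9870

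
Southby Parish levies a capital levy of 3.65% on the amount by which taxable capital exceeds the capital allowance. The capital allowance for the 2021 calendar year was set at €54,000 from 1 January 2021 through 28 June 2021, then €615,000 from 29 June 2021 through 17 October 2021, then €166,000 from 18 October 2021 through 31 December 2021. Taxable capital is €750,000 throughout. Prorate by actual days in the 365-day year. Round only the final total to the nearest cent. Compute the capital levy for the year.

€18,336.90

1 January – 28 June 2021: 179 days, exemption €54,000 → (€750,000 − €54,000) × 3.65% × 179/365 = €12,458.4000
29 June – 17 October 2021: 111 days, exemption €615,000 → (€750,000 − €615,000) × 3.65% × 111/365 = €1,498.5000
18 October – 31 December 2021: 75 days, exemption €166,000 → (€750,000 − €166,000) × 3.65% × 75/365 = €4,380.0000
Total = €18,336.9000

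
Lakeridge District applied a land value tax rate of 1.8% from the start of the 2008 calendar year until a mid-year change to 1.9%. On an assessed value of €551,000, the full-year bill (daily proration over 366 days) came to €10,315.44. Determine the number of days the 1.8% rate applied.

Let d = days at the first rate; then 366 − d days at the second rate.
€551,000 × [1.8%·d + 1.9%·(366−d)] / 366 = €10,315.44
Solving gives d = 102, so the new rate took effect on 12 Apr 2008.

102 days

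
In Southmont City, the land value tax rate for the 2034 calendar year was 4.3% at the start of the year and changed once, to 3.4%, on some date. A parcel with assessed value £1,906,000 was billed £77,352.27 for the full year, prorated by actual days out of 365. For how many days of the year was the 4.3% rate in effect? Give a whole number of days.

Let d = days at the first rate; then 365 − d days at the second rate.
£1,906,000 × [4.3%·d + 3.4%·(365−d)] / 365 = £77,352.27
Solving gives d = 267, so the new rate took effect on 25 Sep 2034.

267 days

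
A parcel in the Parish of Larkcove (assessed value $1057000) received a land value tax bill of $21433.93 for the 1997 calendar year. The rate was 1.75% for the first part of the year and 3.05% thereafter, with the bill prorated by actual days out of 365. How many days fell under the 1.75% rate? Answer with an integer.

287 days

Let d = days at the first rate; then 365 − d days at the second rate.
$1057000 × [1.75%·d + 3.05%·(365−d)] / 365 = $21433.93
Solving gives d = 287, so the new rate took effect on 15 Oct 1997.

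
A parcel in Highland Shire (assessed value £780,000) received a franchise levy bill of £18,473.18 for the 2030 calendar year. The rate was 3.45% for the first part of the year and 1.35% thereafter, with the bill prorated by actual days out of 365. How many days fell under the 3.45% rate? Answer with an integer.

Let d = days at the first rate; then 365 − d days at the second rate.
£780,000 × [3.45%·d + 1.35%·(365−d)] / 365 = £18,473.18
Solving gives d = 177, so the new rate took effect on June 27, 2030.

177 days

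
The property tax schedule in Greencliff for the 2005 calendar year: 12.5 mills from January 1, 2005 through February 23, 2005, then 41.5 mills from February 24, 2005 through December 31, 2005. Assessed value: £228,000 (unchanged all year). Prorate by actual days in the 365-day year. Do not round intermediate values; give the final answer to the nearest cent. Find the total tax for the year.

January 1 – February 23, 2005: 54 days at 12.5 mills → £228,000 × 1.25% × 54/365 = £421.6438
February 24 – December 31, 2005: 311 days at 41.5 mills → £228,000 × 4.15% × 311/365 = £8,062.1425
Total = £8,483.7863

£8,483.79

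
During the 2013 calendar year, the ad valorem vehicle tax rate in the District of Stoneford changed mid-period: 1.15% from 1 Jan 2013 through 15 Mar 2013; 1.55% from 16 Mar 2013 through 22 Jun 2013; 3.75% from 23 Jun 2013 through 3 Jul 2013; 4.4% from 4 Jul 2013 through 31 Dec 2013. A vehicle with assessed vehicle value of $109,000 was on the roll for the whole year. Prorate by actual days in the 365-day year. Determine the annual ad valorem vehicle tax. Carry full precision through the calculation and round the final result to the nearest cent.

1 Jan – 15 Mar 2013: 74 days at 1.15% → $109,000 × 1.15% × 74/365 = $254.1342
16 Mar – 22 Jun 2013: 99 days at 1.55% → $109,000 × 1.55% × 99/365 = $458.2479
23 Jun – 3 Jul 2013: 11 days at 3.75% → $109,000 × 3.75% × 11/365 = $123.1849
4 Jul – 31 Dec 2013: 181 days at 4.4% → $109,000 × 4.4% × 181/365 = $2,378.2904
Total = $3,213.8575

$3,213.86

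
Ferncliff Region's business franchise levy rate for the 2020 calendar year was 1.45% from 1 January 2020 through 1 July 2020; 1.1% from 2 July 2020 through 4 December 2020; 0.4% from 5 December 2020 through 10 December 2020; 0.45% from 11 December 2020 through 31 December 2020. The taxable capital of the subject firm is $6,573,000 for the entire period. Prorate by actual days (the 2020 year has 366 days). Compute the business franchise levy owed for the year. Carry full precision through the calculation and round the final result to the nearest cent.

$80,600.07

1 January – 1 July 2020: 183 days at 1.45% → $6,573,000 × 1.45% × 183/366 = $47,654.2500
2 July – 4 December 2020: 156 days at 1.1% → $6,573,000 × 1.1% × 156/366 = $30,817.6721
5 December – 10 December 2020: 6 days at 0.4% → $6,573,000 × 0.4% × 6/366 = $431.0164
11 December – 31 December 2020: 21 days at 0.45% → $6,573,000 × 0.45% × 21/366 = $1,697.1270
Total = $80,600.0656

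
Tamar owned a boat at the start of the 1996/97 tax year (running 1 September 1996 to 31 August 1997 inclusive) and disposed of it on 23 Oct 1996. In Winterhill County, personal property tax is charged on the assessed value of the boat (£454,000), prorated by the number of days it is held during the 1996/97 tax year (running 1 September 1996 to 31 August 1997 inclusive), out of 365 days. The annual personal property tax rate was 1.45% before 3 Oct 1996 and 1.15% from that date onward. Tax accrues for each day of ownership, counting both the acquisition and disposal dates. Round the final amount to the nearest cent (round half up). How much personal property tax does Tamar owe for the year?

1 Sep – 2 Oct 1996: 32 days at 1.45% → £454,000 × 1.45% × 32/365 = £577.1397
3 Oct – 23 Oct 1996: 21 days at 1.15% → £454,000 × 1.15% × 21/365 = £300.3863
Total = £877.5260

£877.53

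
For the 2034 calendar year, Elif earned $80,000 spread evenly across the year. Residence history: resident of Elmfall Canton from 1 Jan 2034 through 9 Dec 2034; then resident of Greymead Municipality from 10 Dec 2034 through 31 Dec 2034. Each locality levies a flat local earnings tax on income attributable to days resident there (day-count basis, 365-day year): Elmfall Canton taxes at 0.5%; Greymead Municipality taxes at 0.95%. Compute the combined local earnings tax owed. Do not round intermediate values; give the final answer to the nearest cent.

Elmfall Canton, 1 Jan – 9 Dec 2034: 343 days → $80,000 × 0.5% × 343/365 = $375.8904
Greymead Municipality, 10 Dec – 31 Dec 2034: 22 days → $80,000 × 0.95% × 22/365 = $45.8082
Total = $421.6986

$421.70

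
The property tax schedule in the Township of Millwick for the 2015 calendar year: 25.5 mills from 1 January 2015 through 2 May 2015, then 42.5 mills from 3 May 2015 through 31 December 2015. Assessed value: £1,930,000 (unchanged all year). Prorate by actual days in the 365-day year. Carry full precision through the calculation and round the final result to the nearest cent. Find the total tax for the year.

1 January – 2 May 2015: 122 days at 25.5 mills → £1,930,000 × 2.55% × 122/365 = £16,449.9452
3 May – 31 December 2015: 243 days at 42.5 mills → £1,930,000 × 4.25% × 243/365 = £54,608.4247
Total = £71,058.3699

£71,058.37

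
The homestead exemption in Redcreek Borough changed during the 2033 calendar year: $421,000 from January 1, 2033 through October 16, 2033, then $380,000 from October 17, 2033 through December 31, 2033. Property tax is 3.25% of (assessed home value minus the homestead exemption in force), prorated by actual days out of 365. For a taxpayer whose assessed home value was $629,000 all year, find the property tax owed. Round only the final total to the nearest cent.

January 1 – October 16, 2033: 289 days, exemption $421,000 → ($629,000 − $421,000) × 3.25% × 289/365 = $5,352.4384
October 17 – December 31, 2033: 76 days, exemption $380,000 → ($629,000 − $380,000) × 3.25% × 76/365 = $1,685.0137
Total = $7,037.4521

$7,037.45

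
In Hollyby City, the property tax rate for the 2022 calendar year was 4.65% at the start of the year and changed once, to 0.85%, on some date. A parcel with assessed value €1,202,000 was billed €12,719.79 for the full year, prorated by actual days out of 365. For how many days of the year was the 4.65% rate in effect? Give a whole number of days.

Let d = days at the first rate; then 365 − d days at the second rate.
€1,202,000 × [4.65%·d + 0.85%·(365−d)] / 365 = €12,719.79
Solving gives d = 20, so the new rate took effect on 21 Jan 2022.

20 days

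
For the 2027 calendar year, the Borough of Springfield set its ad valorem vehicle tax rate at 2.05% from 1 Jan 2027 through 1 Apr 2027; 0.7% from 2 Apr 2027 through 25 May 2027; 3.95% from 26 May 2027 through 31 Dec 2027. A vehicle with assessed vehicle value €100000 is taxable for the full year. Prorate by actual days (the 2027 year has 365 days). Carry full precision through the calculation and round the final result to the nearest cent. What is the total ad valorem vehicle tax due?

€2995.48

1 Jan – 1 Apr 2027: 91 days at 2.05% → €100000 × 2.05% × 91/365 = €511.0959
2 Apr – 25 May 2027: 54 days at 0.7% → €100000 × 0.7% × 54/365 = €103.5616
26 May – 31 Dec 2027: 220 days at 3.95% → €100000 × 3.95% × 220/365 = €2380.8219
Total = €2995.4795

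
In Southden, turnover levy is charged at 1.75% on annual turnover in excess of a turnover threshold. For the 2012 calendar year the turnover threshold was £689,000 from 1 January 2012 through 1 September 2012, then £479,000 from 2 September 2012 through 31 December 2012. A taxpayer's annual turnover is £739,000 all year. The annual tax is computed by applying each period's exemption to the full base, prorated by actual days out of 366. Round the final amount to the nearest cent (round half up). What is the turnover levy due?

£2,089.96

1 January – 1 September 2012: 245 days, exemption £689,000 → (£739,000 − £689,000) × 1.75% × 245/366 = £585.7240
2 September – 31 December 2012: 121 days, exemption £479,000 → (£739,000 − £479,000) × 1.75% × 121/366 = £1,504.2350
Total = £2,089.9590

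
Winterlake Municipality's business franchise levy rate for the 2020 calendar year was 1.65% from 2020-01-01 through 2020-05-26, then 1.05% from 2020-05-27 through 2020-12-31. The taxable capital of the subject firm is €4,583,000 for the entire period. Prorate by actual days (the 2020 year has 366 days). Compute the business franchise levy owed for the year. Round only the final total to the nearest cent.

€59,165.78

2020-01-01 to 2020-05-26: 147 days at 1.65% → €4,583,000 × 1.65% × 147/366 = €30,371.7664
2020-05-27 to 2020-12-31: 219 days at 1.05% → €4,583,000 × 1.05% × 219/366 = €28,794.0123
Total = €59,165.7787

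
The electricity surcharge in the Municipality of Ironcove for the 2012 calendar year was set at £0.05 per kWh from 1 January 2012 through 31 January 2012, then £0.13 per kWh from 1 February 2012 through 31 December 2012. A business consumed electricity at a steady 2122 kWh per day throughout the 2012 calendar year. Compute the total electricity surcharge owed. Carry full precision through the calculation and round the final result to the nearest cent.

1 January – 31 January 2012: 31 days × 2122 kWh/day = 65,782 kWh at £0.05/kWh → £3,289.10
1 February – 31 December 2012: 335 days × 2122 kWh/day = 710,870 kWh at £0.13/kWh → £92,413.10

£95,702.20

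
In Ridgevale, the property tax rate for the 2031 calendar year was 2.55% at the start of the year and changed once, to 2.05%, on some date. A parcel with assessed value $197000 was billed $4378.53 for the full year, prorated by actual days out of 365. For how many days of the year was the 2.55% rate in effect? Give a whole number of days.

Let d = days at the first rate; then 365 − d days at the second rate.
$197000 × [2.55%·d + 2.05%·(365−d)] / 365 = $4378.53
Solving gives d = 126, so the new rate took effect on 7 May 2031.

126 days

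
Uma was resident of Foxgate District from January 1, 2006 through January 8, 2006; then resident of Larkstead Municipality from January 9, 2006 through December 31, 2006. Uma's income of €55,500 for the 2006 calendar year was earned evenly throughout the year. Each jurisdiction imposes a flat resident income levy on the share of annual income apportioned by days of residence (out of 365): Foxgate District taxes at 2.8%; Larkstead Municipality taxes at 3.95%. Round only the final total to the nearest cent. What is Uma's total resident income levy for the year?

Foxgate District, January 1 – January 8, 2006: 8 days → €55,500 × 2.8% × 8/365 = €34.0603
Larkstead Municipality, January 9 – December 31, 2006: 357 days → €55,500 × 3.95% × 357/365 = €2,144.2007
Total = €2,178.2610

€2,178.26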